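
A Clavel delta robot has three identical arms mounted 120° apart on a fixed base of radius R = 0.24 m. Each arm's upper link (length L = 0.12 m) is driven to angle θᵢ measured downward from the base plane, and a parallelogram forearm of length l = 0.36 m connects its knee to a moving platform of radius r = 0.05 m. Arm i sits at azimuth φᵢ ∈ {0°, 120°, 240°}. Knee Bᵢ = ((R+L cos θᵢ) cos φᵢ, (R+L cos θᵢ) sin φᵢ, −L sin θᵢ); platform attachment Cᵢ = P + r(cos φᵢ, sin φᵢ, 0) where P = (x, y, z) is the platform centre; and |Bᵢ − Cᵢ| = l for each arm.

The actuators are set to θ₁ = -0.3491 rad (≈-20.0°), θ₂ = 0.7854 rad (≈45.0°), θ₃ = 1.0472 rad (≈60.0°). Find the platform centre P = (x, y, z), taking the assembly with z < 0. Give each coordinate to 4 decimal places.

φ1=0.0°: virtual centre (0.3028, 0.0000, 0.0410), radius l
centre 2 = (0.2749·cos120.0°, 0.2749·sin120.0°, -0.0849) = (-0.1374, 0.2380, -0.0849)
centre 3 = (0.2500·cos240.0°, 0.2500·sin240.0°, -0.1039) = (-0.1250, -0.2165, -0.1039)
|centre ₂|²−|centre ₁|² = -0.0106;  |centre ₃|²−|centre ₁|² = -0.0200
[-0.8804 0.4761 -0.2518]·P = -0.0106;  [-0.8555 -0.4330 -0.2899]·P = -0.0200
Cramer: x(z) = 0.0179-0.3133z;  y(z) = 0.0109-0.0505z
sphere 1 gives Az²+Bz+C=0 with A=1.1007, B=0.0953, C=-0.0467;  B²−4AC=0.2146;  roots -0.2537, 0.1671;  negative root z = -0.2537
x = 0.0974, y = 0.0237

(0.0974, 0.0237, -0.2537)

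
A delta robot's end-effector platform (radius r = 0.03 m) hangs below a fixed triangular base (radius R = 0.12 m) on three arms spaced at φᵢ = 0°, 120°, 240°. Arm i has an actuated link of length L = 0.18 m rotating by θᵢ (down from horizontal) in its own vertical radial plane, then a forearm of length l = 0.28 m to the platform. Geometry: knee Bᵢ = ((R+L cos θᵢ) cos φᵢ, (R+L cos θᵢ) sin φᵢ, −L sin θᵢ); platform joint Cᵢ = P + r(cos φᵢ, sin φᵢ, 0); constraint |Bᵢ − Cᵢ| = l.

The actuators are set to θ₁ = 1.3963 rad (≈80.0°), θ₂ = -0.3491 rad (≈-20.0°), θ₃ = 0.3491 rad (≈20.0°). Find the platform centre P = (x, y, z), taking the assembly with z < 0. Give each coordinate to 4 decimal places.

(-0.1543, 0.0407, -0.1483)

φ1=0.0°: virtual centre (0.1213, 0.0000, -0.1773), radius l
φ2=120.0°: virtual centre (-0.1296, 0.2244, 0.0616), radius l
centre 3 = (0.2591·cos240.0°, 0.2591·sin240.0°, -0.0616) = (-0.1296, -0.2244, -0.0616)
eliminate P² terms by subtracting sphere 1 from 2 and 3
[-0.5016 0.4488 0.4777]·P = 0.0248;  [-0.5016 -0.4488 0.2314]·P = 0.0248
det = 0.4503;  x = -0.0495+0.7067z,  y = 0.0000+-0.2743z
sphere 1 gives Az²+Bz+C=0 with A=1.5748, B=0.1132, C=-0.0178;  B²−4AC=0.1251;  roots -0.1483, 0.0764;  negative root z = -0.1483
x = -0.1543, y = 0.0407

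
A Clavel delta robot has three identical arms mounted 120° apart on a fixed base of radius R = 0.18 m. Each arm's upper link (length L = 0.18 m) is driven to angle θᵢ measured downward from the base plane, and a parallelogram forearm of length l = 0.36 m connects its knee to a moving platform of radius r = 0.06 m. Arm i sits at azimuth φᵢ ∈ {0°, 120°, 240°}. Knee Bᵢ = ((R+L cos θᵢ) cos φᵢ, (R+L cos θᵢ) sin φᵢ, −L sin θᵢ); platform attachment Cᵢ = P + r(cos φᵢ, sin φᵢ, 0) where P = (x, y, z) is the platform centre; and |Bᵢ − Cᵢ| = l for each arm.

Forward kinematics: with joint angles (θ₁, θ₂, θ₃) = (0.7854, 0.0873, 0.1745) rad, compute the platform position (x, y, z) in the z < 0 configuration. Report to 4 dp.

φ1=0.0°: virtual centre (0.2473, 0.0000, -0.1273), radius l
centre 2 = (0.2993·cos120.0°, 0.2993·sin120.0°, -0.0157) = (-0.1497, 0.2592, -0.0157)
arm 3 at φ=240.0°: (R−r)+L cos θ3 = 0.2973;  centre 3 = (-0.1486, -0.2574, -0.0313)
subtract pairs → two planes through P
[-0.7939 0.5184 0.2232]·P = 0.0125;  [-0.7918 -0.5149 0.1921]·P = 0.0120
det = 0.8193;  x = -0.0154+0.2618z,  y = 0.0004+-0.0296z
into |P−centre ₁|² = l²: 1.0694z² + 0.1170z + -0.0444 = 0;  Δ = 0.2035;  z = -0.2656 or 0.1562 → z<0 root = -0.2656
x = -0.0850, y = 0.0083

(-0.0850, 0.0083, -0.2656)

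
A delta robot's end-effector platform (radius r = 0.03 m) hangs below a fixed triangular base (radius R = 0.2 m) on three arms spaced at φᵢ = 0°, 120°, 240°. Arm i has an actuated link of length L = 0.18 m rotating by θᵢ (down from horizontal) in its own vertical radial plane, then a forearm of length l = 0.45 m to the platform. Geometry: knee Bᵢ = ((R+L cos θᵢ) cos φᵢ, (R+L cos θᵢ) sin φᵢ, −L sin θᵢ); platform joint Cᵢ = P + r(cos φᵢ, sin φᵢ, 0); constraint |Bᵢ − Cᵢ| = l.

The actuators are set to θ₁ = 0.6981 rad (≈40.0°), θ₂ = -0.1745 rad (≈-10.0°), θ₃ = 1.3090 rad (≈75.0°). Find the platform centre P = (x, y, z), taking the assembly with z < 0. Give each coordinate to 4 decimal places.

(-0.0016, 0.2018, -0.3726)

φ1=0.0°: virtual centre (0.3079, 0.0000, -0.1157), radius l
S2 = (0.3473·cos120.0°, 0.3473·sin120.0°, 0.0313) = (-0.1736, 0.3007, 0.0313)
S3 = (0.2166·cos240.0°, 0.2166·sin240.0°, -0.1739) = (-0.1083, -0.1876, -0.1739)
|S₂|²−|S₁|² = 0.0134;  |S₃|²−|S₁|² = -0.0310
linear system: -0.9630x+0.6015y = 0.0134−0.2939z; -0.8324x+-0.3751y = -0.0310−-0.1163z
det = 0.8619;  x = 0.0158+0.0467z,  y = 0.0476+-0.4138z
sphere 1 gives Az²+Bz+C=0 with A=1.1734, B=0.1647, C=-0.1016;  B²−4AC=0.5038;  roots -0.3726, 0.2323;  negative root z = -0.3726
x = -0.0016, y = 0.2018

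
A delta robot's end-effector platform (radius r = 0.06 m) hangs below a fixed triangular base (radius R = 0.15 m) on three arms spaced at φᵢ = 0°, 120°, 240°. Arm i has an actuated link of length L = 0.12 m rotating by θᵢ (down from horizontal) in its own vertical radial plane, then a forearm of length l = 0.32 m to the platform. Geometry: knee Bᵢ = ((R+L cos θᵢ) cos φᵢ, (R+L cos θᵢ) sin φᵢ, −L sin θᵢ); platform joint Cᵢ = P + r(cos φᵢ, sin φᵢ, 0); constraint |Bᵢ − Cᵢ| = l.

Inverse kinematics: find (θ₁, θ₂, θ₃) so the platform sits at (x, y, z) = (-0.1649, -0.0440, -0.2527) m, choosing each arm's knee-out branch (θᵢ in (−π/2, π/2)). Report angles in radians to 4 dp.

φ1=0.0° → target in arm frame (-0.1649, -0.0440)
  A=0.2549, B=-0.2527, C=(l²−L²−A²−y'²−z²)/(2L)=-0.1782
  γ=atan2(-0.2527,0.2549)=-0.7811;  ψ=arccos(-0.4965)=2.0903;  θ1=γ+ψ≈1.3093
rotate P by −φ2: (0.0443, 0.1648, -0.2527)
  e−x'=0.0457;  (l²−L²−(e−x')²−y'²−z²)/2L = -0.0213
  γ=atan2(-0.2527,0.0457)=-1.3921;  ψ=arccos(-0.0828)=1.6537;  θ2=γ+ψ≈0.2616
rotate P by −φ3: (0.1206, -0.1208, -0.2527)
  A cos θ + B sin θ = C:  -0.0306·cos θ + -0.2527·sin θ = 0.0359
  γ=atan2(-0.2527,-0.0306)=-1.6911;  ψ=arccos(0.1410)=1.4293;  θ3=γ+ψ≈-0.2618

θ₁ = 1.3093, θ₂ = 0.2616, θ₃ = -0.2618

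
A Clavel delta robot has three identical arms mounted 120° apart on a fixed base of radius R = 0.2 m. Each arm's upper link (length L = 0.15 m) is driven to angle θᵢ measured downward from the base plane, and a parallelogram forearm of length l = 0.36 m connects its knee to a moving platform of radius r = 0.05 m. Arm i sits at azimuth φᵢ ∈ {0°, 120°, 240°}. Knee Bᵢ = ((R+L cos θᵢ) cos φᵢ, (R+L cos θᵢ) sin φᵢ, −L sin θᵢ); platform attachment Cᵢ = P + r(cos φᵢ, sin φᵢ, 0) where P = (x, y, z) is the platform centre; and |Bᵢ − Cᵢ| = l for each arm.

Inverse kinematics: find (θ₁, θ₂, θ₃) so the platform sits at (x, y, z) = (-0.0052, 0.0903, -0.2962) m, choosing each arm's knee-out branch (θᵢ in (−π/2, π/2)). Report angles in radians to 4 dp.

rotate P by −φ1: (-0.0052, 0.0903, -0.2962)
  e−x'=0.1552;  (l²−L²−(e−x')²−y'²−z²)/2L = -0.0429
  √(A²+B²)=0.3344;  θ1 = -1.0882+1.6995 ≈ 0.6113
rotate P by −φ2: (0.0808, -0.0406, -0.2962)
  A=0.0692, B=-0.2962, C=(l²−L²−A²−y'²−z²)/(2L)=0.0431
  θ2 = atan2(B,A) + arccos(C/0.3042) = 0.0874
rotate P by −φ3: (-0.0756, -0.0497, -0.2962)
  A=0.2256, B=-0.2962, C=(l²−L²−A²−y'²−z²)/(2L)=-0.1133
  γ=atan2(-0.2962,0.2256)=-0.9199;  ψ=arccos(-0.3044)=1.8801;  θ3=γ+ψ≈0.9602

θ₁ = 0.6113, θ₂ = 0.0874, θ₃ = 0.9602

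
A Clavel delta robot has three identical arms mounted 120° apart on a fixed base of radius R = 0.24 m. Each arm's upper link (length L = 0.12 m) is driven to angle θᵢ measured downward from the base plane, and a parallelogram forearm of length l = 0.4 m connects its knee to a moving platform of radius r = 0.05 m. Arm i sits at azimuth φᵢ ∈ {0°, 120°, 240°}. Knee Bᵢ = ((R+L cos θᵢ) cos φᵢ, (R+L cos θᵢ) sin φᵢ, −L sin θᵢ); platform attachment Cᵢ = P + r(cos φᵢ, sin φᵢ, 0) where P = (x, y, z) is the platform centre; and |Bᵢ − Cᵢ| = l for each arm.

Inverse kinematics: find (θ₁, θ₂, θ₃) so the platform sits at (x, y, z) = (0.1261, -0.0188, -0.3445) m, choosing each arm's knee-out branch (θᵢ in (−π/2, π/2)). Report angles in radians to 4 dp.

rotate P by −φ1: (0.1261, -0.0188, -0.3445)
  A cos θ + B sin θ = C:  0.0639·cos θ + -0.3445·sin θ = 0.0937
  √(A²+B²)=0.3504;  θ1 = -1.3874+1.3001 ≈ -0.0873
φ2=120.0° → target in arm frame (-0.0793, -0.0998)
  A cos θ + B sin θ = C:  0.2693·cos θ + -0.3445·sin θ = -0.2316
  γ=atan2(-0.3445,0.2693)=-0.9072;  ψ=arccos(-0.5296)=2.1289;  θ2=γ+ψ≈1.2217
arm 3 (φ=240.0°): x'=-0.0468, y'=0.1186
  A=0.2368, B=-0.3445, C=(l²−L²−A²−y'²−z²)/(2L)=-0.1800
  γ=atan2(-0.3445,0.2368)=-0.9687;  ψ=arccos(-0.4307)=2.0160;  θ3=γ+ψ≈1.0474

θ₁ = -0.0873, θ₂ = 1.2217, θ₃ = 1.0474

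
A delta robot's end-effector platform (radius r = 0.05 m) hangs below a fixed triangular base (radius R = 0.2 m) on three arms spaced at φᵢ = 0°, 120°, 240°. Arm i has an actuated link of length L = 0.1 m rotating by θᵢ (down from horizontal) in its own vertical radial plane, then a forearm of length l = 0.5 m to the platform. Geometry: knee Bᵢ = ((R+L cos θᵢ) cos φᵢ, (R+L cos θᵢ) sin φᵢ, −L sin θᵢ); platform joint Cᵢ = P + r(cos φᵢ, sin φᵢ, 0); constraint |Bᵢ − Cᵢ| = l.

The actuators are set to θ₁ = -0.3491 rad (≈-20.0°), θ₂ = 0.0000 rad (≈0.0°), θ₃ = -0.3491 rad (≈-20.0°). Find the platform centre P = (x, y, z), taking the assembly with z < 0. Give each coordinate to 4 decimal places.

arm 1 at φ=0.0°: e+L cos θ1 = 0.2440;  O1 = (0.2440, 0.0000, 0.0342)
φ2=120.0°: virtual centre (-0.1250, 0.2165, 0.0000), radius l
arm 3 at φ=240.0°: e+L cos θ3 = 0.2440;  O3 = (-0.1220, -0.2113, 0.0342)
subtract pairs → two planes through P
linear system: -0.7379x+0.4330y = 0.0018−-0.0684z; -0.7319x+-0.4226y = 0.0000−0.0000z
Cramer: x(z) = -0.0012-0.0460z;  y(z) = 0.0021+0.0796z
quadratic in z: (1.0085)z²+(-0.0455)z+(-0.1887)=0, √Δ=0.8737 → z ∈ {-0.4106, 0.4557}; z = -0.4106 (taking z<0)
x = 0.0177, y = -0.0306

(0.0177, -0.0306, -0.4106)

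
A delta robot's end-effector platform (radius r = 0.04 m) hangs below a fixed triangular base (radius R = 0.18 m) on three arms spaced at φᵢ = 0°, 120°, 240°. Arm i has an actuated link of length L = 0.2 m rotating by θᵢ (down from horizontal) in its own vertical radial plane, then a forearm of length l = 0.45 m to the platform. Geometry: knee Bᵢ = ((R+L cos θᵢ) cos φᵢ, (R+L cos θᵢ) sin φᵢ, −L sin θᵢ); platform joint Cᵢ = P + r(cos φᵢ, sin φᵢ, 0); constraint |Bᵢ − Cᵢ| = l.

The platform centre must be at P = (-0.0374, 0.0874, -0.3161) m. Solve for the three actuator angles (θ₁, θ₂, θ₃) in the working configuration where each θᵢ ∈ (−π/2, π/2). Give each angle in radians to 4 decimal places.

φ1=0.0° → target in arm frame (-0.0374, 0.0874)
  A=0.1774, B=-0.3161, C=(l²−L²−A²−y'²−z²)/(2L)=0.0587
  √(A²+B²)=0.3625;  θ1 = -1.0594+1.4082 ≈ 0.3488
rotate P by −φ2: (0.0944, -0.0113, -0.3161)
  A cos θ + B sin θ = C:  0.0456·cos θ + -0.3161·sin θ = 0.1509
  θ2 = atan2(B,A) + arccos(C/0.3194) = -0.3489
rotate P by −φ3: (-0.0570, -0.0761, -0.3161)
  A cos θ + B sin θ = C:  0.1970·cos θ + -0.3161·sin θ = 0.0450
  θ3 = atan2(B,A) + arccos(C/0.3725) = 0.4363

θ₁ = 0.3488, θ₂ = -0.3489, θ₃ = 0.4363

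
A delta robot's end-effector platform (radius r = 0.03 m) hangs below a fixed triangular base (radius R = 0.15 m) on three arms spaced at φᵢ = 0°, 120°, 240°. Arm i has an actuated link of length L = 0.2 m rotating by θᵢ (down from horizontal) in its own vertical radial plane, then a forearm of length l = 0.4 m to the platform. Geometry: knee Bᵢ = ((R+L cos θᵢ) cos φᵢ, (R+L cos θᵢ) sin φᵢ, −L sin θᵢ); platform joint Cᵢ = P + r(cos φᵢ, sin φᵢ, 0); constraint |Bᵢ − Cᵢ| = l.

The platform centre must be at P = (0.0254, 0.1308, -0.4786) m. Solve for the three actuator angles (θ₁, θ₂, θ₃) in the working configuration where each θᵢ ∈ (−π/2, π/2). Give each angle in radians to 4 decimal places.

θ₁ = 0.9599, θ₂ = 0.6979, θ₃ = 1.3963

φ1=0.0° → target in arm frame (0.0254, 0.1308)
  A cos θ + B sin θ = C:  0.0946·cos θ + -0.4786·sin θ = -0.3378
  √(A²+B²)=0.4879;  θ1 = -1.3757+2.3356 ≈ 0.9599
arm 2 (φ=120.0°): x'=0.1006, y'=-0.0874
  e−x'=0.0194;  (l²−L²−(e−x')²−y'²−z²)/2L = -0.2927
  γ=atan2(-0.4786,0.0194)=-1.5302;  ψ=arccos(-0.6110)=2.2282;  θ2=γ+ψ≈0.6979
arm 3 (φ=240.0°): x'=-0.1260, y'=-0.0434
  A cos θ + B sin θ = C:  0.2460·cos θ + -0.4786·sin θ = -0.4286
  √(A²+B²)=0.5381;  θ3 = -1.0961+2.4923 ≈ 1.3963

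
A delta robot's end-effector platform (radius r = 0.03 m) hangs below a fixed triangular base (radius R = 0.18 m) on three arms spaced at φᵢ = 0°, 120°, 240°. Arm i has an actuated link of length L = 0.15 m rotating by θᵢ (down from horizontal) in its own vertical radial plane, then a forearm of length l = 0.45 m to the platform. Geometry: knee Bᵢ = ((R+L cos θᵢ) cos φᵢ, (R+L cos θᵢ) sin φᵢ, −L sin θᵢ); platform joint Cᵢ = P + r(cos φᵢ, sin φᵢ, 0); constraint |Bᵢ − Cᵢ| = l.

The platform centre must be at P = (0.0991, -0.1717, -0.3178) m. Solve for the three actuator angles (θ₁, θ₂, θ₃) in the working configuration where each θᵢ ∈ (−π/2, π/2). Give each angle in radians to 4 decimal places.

φ1=0.0° → target in arm frame (0.0991, -0.1717)
  e−x'=0.0509;  (l²−L²−(e−x')²−y'²−z²)/2L = 0.1564
  θ1 = atan2(B,A) + arccos(C/0.3219) = -0.3488
φ2=120.0° → target in arm frame (-0.1982, 0.0000)
  e−x'=0.3482;  (l²−L²−(e−x')²−y'²−z²)/2L = -0.1409
  √(A²+B²)=0.4715;  θ2 = -0.7397+1.8743 ≈ 1.1346
arm 3 (φ=240.0°): x'=0.0991, y'=0.1717
  e−x'=0.0509;  (l²−L²−(e−x')²−y'²−z²)/2L = 0.1565
  γ=atan2(-0.3178,0.0509)=-1.4121;  ψ=arccos(0.4862)=1.0630;  θ3=γ+ψ≈-0.3491

θ₁ = -0.3488, θ₂ = 1.1346, θ₃ = -0.3491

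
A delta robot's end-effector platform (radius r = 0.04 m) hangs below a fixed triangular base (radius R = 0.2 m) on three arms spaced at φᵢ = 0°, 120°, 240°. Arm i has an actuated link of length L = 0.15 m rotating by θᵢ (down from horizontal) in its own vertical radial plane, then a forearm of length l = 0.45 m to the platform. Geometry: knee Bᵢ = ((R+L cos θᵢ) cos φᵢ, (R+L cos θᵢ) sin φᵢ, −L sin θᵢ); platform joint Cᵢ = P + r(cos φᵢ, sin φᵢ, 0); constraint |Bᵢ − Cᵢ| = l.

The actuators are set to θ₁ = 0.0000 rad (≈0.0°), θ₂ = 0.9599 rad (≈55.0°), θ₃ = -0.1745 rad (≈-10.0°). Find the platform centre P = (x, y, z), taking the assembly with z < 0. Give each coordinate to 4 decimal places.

centre 1 = (0.3100·cos0.0°, 0.3100·sin0.0°, 0.0000) = (0.3100, 0.0000, 0.0000)
φ2=120.0°: virtual centre (-0.1230, 0.2131, -0.1229), radius l
centre 3 = (0.3077·cos240.0°, 0.3077·sin240.0°, 0.0260) = (-0.1539, -0.2665, 0.0260)
subtract pairs → two planes through P
plane₁₂: -0.8660x+0.4262y+-0.2457z = -0.0205
Cramer: x(z) = 0.0131-0.1269z;  y(z) = -0.0214+0.3187z
quadratic in z: (1.1177)z²+(0.0617)z+(-0.1139)=0, √Δ=0.7162 → z ∈ {-0.3480, 0.2928}; z = -0.3480 (taking z<0)
x = 0.0573, y = -0.1323

(0.0573, -0.1323, -0.3480)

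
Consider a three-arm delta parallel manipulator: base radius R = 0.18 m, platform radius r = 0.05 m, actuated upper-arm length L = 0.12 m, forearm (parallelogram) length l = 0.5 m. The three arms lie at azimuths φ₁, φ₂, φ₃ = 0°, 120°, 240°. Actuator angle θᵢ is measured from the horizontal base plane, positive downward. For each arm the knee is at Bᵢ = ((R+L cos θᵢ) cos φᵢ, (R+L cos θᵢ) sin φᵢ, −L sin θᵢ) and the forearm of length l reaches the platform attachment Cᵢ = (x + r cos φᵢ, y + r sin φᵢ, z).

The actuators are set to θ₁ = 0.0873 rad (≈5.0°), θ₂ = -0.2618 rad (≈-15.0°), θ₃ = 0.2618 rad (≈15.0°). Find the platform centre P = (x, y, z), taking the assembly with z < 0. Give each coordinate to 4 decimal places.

(-0.0109, 0.0631, -0.4326)

O1 = (0.2495·cos0.0°, 0.2495·sin0.0°, -0.0105) = (0.2495, 0.0000, -0.0105)
arm 2 at φ=120.0°: ρ2 = 0.2459;  O2 = (-0.1230, 0.2130, 0.0311)
O3 = (0.2459·cos240.0°, 0.2459·sin240.0°, -0.0311) = (-0.1230, -0.2130, -0.0311)
subtract pairs → two planes through P
linear system: -0.7450x+0.4259y = -0.0009−0.0830z; -0.7450x+-0.4259y = -0.0009−-0.0412z
det = 0.6346;  x = 0.0013+0.0281z,  y = 0.0000+-0.1458z
sphere 1 gives Az²+Bz+C=0 with A=1.0221, B=0.0070, C=-0.1882;  B²−4AC=0.7697;  roots -0.4326, 0.4258;  negative root z = -0.4326
x = -0.0109, y = 0.0631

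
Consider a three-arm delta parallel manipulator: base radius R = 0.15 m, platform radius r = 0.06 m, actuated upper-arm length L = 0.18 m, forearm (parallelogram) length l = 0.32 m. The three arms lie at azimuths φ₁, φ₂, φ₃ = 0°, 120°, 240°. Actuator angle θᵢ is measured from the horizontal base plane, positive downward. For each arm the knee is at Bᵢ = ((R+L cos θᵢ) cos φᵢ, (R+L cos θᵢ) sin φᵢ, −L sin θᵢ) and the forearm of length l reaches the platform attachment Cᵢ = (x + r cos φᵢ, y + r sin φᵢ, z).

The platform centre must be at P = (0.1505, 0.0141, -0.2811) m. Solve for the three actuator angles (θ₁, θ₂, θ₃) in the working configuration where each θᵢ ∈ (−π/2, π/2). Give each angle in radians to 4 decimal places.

rotate P by −φ1: (0.1505, 0.0141, -0.2811)
  A=-0.0605, B=-0.2811, C=(l²−L²−A²−y'²−z²)/(2L)=-0.0358
  θ1 = atan2(B,A) + arccos(C/0.2875) = -0.0873
φ2=120.0° → target in arm frame (-0.0630, -0.1374)
  A cos θ + B sin θ = C:  0.1530·cos θ + -0.2811·sin θ = -0.1425
  γ=atan2(-0.2811,0.1530)=-1.0722;  ψ=arccos(-0.4453)=2.0324;  θ2=γ+ψ≈0.9601
rotate P by −φ3: (-0.0875, 0.1233, -0.2811)
  A cos θ + B sin θ = C:  0.1775·cos θ + -0.2811·sin θ = -0.1547
  γ=atan2(-0.2811,0.1775)=-1.0077;  ψ=arccos(-0.4655)=2.0550;  θ3=γ+ψ≈1.0473

θ₁ = -0.0873, θ₂ = 0.9601, θ₃ = 1.0473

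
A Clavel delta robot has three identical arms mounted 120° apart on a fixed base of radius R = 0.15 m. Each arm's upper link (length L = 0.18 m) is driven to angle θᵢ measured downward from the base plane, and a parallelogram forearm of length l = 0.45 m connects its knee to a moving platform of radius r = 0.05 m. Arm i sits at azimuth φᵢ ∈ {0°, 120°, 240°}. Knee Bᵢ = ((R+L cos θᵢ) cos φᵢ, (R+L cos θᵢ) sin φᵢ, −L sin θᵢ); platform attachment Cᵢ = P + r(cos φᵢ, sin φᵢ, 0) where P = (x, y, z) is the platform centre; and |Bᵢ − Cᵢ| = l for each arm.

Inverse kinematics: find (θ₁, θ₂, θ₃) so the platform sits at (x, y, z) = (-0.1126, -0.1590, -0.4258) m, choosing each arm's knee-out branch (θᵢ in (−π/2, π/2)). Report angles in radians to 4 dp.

rotate P by −φ1: (-0.1126, -0.1590, -0.4258)
  A cos θ + B sin θ = C:  0.2126·cos θ + -0.4258·sin θ = -0.2269
  γ=atan2(-0.4258,0.2126)=-1.1077;  ψ=arccos(-0.4768)=2.0678;  θ1=γ+ψ≈0.9601
arm 2 (φ=120.0°): x'=-0.0814, y'=0.1770
  A cos θ + B sin θ = C:  0.1814·cos θ + -0.4258·sin θ = -0.2096
  √(A²+B²)=0.4628;  θ2 = -1.1681+2.0407 ≈ 0.8726
arm 3 (φ=240.0°): x'=0.1940, y'=-0.0180
  A=-0.0940, B=-0.4258, C=(l²−L²−A²−y'²−z²)/(2L)=-0.0566
  θ3 = atan2(B,A) + arccos(C/0.4361) = -0.0872

θ₁ = 0.9601, θ₂ = 0.8726, θ₃ = -0.0872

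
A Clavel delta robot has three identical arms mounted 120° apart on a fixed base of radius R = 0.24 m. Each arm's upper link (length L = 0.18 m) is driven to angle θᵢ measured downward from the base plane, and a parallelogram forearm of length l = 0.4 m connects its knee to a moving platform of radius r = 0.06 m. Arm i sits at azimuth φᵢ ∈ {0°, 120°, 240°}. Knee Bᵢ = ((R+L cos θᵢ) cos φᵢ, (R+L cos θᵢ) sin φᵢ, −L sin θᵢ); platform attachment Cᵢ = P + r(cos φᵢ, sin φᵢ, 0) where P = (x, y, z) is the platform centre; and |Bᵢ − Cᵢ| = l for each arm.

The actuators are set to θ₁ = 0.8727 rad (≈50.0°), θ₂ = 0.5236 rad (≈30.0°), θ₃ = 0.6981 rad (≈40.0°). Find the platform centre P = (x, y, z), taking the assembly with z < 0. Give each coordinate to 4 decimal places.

φ1=0.0°: virtual centre (0.2957, 0.0000, -0.1379), radius l
φ2=120.0°: virtual centre (-0.1679, 0.2909, -0.0900), radius l
arm 3 at φ=240.0°: (R−r)+L cos θ3 = 0.3179;  centre 3 = (-0.1589, -0.2753, -0.1157)
|centre ₂|²−|centre ₁|² = 0.0145;  |centre ₃|²−|centre ₁|² = 0.0080
linear system: -0.9273x+0.5818y = 0.0145−0.0958z; -0.9093x+-0.5506y = 0.0080−0.0444z
det = 1.0396;  x = -0.0121+0.0756z,  y = 0.0055+-0.0442z
into |P−centre ₁|² = l²: 1.0077z² + 0.2288z + -0.0462 = 0;  Δ = 0.2385;  z = -0.3559 or 0.1288 → z<0 root = -0.3559
x = -0.0390, y = 0.0213

(-0.0390, 0.0213, -0.3559)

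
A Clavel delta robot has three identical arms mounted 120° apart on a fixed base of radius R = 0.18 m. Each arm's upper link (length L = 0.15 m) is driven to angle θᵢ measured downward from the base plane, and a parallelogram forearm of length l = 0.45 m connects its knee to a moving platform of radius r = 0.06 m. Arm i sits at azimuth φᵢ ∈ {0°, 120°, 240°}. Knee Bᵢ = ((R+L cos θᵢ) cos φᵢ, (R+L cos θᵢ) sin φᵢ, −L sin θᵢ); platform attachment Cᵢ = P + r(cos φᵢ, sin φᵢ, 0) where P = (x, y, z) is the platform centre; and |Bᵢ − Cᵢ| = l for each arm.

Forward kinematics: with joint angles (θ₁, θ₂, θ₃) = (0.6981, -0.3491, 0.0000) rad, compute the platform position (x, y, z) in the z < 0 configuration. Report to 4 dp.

(-0.1292, 0.0388, -0.3579)

arm 1 at φ=0.0°: e+L cos θ1 = 0.2349;  centre 1 = (0.2349, 0.0000, -0.0964)
centre 2 = (0.2610·cos120.0°, 0.2610·sin120.0°, 0.0513) = (-0.1305, 0.2260, 0.0513)
centre 3 = (0.2700·cos240.0°, 0.2700·sin240.0°, 0.0000) = (-0.1350, -0.2338, 0.0000)
|centre ₂|²−|centre ₁|² = 0.0063;  |centre ₃|²−|centre ₁|² = 0.0084
plane₁₂: -0.7308x+0.4520y+0.2954z = 0.0063
Cramer: x(z) = -0.0100+0.3332z;  y(z) = -0.0023-0.1149z
into |P−centre ₁|² = l²: 1.1242z² + 0.0301z + -0.1332 = 0;  Δ = 0.6001;  z = -0.3579 or 0.3311 → z<0 root = -0.3579
x = -0.1292, y = 0.0388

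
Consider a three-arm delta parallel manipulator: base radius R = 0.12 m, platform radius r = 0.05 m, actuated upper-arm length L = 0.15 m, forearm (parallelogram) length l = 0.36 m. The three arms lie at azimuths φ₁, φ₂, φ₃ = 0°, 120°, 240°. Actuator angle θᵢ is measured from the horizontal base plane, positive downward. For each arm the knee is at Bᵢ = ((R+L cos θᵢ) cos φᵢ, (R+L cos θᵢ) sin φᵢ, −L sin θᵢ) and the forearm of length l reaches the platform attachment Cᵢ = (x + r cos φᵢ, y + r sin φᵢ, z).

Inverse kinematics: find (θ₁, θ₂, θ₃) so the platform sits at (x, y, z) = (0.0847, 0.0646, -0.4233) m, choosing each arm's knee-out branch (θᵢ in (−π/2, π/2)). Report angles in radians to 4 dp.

φ1=0.0° → target in arm frame (0.0847, 0.0646)
  A=-0.0147, B=-0.4233, C=(l²−L²−A²−y'²−z²)/(2L)=-0.2549
  θ1 = atan2(B,A) + arccos(C/0.4236) = 0.6111
rotate P by −φ2: (0.0136, -0.1057, -0.4233)
  e−x'=0.0564;  (l²−L²−(e−x')²−y'²−z²)/2L = -0.2881
  γ=atan2(-0.4233,0.0564)=-1.4383;  ψ=arccos(-0.6746)=2.3112;  θ2=γ+ψ≈0.8729
rotate P by −φ3: (-0.0983, 0.0411, -0.4233)
  A=0.1683, B=-0.4233, C=(l²−L²−A²−y'²−z²)/(2L)=-0.3403
  √(A²+B²)=0.4555;  θ3 = -1.1924+2.4144 ≈ 1.2220

θ₁ = 0.6111, θ₂ = 0.8729, θ₃ = 1.2220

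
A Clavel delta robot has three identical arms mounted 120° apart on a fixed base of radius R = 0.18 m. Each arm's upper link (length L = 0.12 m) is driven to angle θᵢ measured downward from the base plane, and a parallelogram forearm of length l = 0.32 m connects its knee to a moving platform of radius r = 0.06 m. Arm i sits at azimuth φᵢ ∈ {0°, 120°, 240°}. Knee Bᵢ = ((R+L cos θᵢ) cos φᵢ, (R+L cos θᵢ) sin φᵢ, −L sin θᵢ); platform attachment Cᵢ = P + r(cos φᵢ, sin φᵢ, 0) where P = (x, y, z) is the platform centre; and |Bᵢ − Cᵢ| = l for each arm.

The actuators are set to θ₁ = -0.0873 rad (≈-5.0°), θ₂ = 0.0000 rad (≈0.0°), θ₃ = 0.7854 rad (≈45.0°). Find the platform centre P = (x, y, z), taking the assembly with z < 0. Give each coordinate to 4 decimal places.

(0.0440, 0.0646, -0.2345)

centre 1 = (0.2395·cos0.0°, 0.2395·sin0.0°, 0.0105) = (0.2395, 0.0000, 0.0105)
centre 2 = (0.2400·cos120.0°, 0.2400·sin120.0°, 0.0000) = (-0.1200, 0.2078, 0.0000)
φ3=240.0°: virtual centre (-0.1024, -0.1774, -0.0849), radius l
|centre ₂|²−|centre ₁|² = 0.0001;  |centre ₃|²−|centre ₁|² = -0.0083
[-0.7191 0.4157 -0.0209]·P = 0.0001;  [-0.6839 -0.3548 -0.1906]·P = -0.0083
Cramer: x(z) = 0.0063-0.1607z;  y(z) = 0.0112-0.2276z
quadratic in z: (1.0776)z²+(0.0489)z+(-0.0478)=0, √Δ=0.4565 → z ∈ {-0.2345, 0.1891}; z = -0.2345 (taking z<0)
x = 0.0440, y = 0.0646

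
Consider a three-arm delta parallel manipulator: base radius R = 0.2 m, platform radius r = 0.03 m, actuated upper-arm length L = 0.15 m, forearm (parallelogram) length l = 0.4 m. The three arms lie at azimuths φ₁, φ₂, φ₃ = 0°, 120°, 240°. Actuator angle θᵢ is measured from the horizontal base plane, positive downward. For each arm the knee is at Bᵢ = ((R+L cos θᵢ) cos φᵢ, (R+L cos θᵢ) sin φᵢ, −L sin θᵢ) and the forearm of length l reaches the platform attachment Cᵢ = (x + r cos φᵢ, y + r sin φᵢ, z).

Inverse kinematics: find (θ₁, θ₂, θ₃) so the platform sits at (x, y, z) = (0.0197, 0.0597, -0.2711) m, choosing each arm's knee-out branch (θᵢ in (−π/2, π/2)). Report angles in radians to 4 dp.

rotate P by −φ1: (0.0197, 0.0597, -0.2711)
  e−x'=0.1503;  (l²−L²−(e−x')²−y'²−z²)/2L = 0.1262
  γ=atan2(-0.2711,0.1503)=-1.0646;  ψ=arccos(0.4070)=1.1516;  θ1=γ+ψ≈0.0870
arm 2 (φ=120.0°): x'=0.0419, y'=-0.0469
  e−x'=0.1281;  (l²−L²−(e−x')²−y'²−z²)/2L = 0.1513
  √(A²+B²)=0.2999;  θ2 = -1.1292+1.0420 ≈ -0.0872
φ3=240.0° → target in arm frame (-0.0616, -0.0128)
  A cos θ + B sin θ = C:  0.2316·cos θ + -0.2711·sin θ = 0.0341
  θ3 = atan2(B,A) + arccos(C/0.3565) = 0.6111

θ₁ = 0.0870, θ₂ = -0.0872, θ₃ = 0.6111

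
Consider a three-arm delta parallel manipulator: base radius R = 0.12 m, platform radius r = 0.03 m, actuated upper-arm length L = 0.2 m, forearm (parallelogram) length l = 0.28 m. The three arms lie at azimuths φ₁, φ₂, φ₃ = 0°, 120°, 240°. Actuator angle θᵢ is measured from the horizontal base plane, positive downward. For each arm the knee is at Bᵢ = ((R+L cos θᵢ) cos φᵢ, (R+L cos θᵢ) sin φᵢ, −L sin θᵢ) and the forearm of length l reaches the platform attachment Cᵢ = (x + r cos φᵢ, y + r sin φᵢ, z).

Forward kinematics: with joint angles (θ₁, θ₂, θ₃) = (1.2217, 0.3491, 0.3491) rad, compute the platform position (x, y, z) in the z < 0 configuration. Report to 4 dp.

arm 1 at φ=0.0°: (R−r)+L cos θ1 = 0.1584;  S1 = (0.1584, 0.0000, -0.1879)
arm 2 at φ=120.0°: (R−r)+L cos θ2 = 0.2779;  S2 = (-0.1390, 0.2407, -0.0684)
arm 3 at φ=240.0°: (R−r)+L cos θ3 = 0.2779;  S3 = (-0.1390, -0.2407, -0.0684)
|S₂|²−|S₁|² = 0.0215;  |S₃|²−|S₁|² = 0.0215
plane₁₂: -0.5948x+0.4814y+0.2391z = 0.0215
Cramer: x(z) = -0.0362+0.4019z;  y(z) = 0.0000-0.0000z
into |P−S₁|² = l²: 1.1616z² + 0.2195z + -0.0052 = 0;  Δ = 0.0724;  z = -0.2103 or 0.0214 → z<0 root = -0.2103
x = -0.1207, y = 0.0000

(-0.1207, 0.0000, -0.2103)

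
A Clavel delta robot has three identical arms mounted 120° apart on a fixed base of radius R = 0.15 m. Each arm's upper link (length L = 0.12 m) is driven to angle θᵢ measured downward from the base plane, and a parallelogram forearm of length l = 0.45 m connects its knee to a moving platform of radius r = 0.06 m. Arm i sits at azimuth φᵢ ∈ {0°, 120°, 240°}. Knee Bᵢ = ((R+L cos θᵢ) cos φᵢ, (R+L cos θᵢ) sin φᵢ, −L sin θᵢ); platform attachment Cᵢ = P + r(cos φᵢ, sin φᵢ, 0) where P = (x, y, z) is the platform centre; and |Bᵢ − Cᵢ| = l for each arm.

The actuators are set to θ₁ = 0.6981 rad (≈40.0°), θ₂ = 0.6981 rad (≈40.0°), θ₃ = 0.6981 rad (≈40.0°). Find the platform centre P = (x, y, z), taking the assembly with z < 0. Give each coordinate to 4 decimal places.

arm 1 at φ=0.0°: e+L cos θ1 = 0.1819;  centre 1 = (0.1819, 0.0000, -0.0771)
φ2=120.0°: virtual centre (-0.0910, 0.1576, -0.0771), radius l
φ3=240.0°: virtual centre (-0.0910, -0.1576, -0.0771), radius l
|centre ₂|²−|centre ₁|² = 0.0000;  |centre ₃|²−|centre ₁|² = 0.0000
plane₁₂: -0.5458x+0.3151y+0.0000z = 0.0000
Cramer: x(z) = 0.0000+0.0000z;  y(z) = 0.0000+0.0000z
sphere 1 gives Az²+Bz+C=0 with A=1.0000, B=0.1543, C=-0.1635;  B²−4AC=0.6776;  roots -0.4887, 0.3345;  negative root z = -0.4887
x = 0.0000, y = 0.0000

(0.0000, 0.0000, -0.4887)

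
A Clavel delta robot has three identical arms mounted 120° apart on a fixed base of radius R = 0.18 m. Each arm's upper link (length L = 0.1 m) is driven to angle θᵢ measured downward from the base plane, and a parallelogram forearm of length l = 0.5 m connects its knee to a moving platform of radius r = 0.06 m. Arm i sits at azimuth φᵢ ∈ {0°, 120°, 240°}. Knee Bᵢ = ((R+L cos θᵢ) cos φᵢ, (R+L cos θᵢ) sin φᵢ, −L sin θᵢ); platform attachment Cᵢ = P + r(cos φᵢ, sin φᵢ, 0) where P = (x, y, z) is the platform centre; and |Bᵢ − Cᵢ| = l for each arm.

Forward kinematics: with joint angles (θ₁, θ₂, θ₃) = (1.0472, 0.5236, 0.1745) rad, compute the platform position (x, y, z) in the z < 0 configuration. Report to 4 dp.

arm 1 at φ=0.0°: ρ1 = 0.1700;  O1 = (0.1700, 0.0000, -0.0866)
arm 2 at φ=120.0°: ρ2 = 0.2066;  O2 = (-0.1033, 0.1789, -0.0500)
arm 3 at φ=240.0°: ρ3 = 0.2185;  O3 = (-0.1092, -0.1892, -0.0174)
eliminate P² terms by subtracting sphere 1 from 2 and 3
[-0.5466 0.3578 0.0732]·P = 0.0088;  [-0.5585 -0.3784 0.1385]·P = 0.0116
det = 0.4067;  x = -0.0184+0.1900z,  y = -0.0036+0.0856z
sphere 1 gives Az²+Bz+C=0 with A=1.0434, B=0.1010, C=-0.2070;  B²−4AC=0.8741;  roots -0.4964, 0.3996;  negative root z = -0.4964
x = -0.1127, y = -0.0461

(-0.1127, -0.0461, -0.4964)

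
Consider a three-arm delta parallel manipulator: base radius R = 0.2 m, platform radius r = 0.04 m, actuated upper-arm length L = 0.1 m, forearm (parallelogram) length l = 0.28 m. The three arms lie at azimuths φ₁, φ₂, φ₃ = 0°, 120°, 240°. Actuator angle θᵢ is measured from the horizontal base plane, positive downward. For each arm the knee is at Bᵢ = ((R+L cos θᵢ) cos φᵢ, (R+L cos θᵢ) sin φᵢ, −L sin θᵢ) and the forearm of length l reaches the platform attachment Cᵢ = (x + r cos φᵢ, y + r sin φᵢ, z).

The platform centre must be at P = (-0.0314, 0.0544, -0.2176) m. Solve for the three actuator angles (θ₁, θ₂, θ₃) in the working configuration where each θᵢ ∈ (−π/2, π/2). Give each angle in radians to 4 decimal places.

θ₁ = 1.0471, θ₂ = 0.1741, θ₃ = 1.0472

φ1=0.0° → target in arm frame (-0.0314, 0.0544)
  A cos θ + B sin θ = C:  0.1914·cos θ + -0.2176·sin θ = -0.0927
  θ1 = atan2(B,A) + arccos(C/0.2898) = 1.0471
rotate P by −φ2: (0.0628, 0.0000, -0.2176)
  e−x'=0.0972;  (l²−L²−(e−x')²−y'²−z²)/2L = 0.0580
  √(A²+B²)=0.2383;  θ2 = -1.1507+1.3249 ≈ 0.1741
rotate P by −φ3: (-0.0314, -0.0544, -0.2176)
  A cos θ + B sin θ = C:  0.1914·cos θ + -0.2176·sin θ = -0.0927
  √(A²+B²)=0.2898;  θ3 = -0.8493+1.8965 ≈ 1.0472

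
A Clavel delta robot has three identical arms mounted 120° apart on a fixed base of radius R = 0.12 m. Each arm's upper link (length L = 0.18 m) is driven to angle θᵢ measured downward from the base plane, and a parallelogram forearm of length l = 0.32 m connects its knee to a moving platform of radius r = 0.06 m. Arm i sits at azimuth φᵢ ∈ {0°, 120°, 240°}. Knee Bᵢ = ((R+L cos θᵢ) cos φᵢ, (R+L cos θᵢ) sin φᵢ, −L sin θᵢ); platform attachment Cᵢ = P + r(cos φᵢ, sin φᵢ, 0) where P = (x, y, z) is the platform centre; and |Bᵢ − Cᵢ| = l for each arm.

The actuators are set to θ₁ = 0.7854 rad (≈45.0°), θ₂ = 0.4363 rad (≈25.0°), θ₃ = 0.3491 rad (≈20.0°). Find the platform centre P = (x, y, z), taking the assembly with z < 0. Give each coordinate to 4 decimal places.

centre 1 = (0.1873·cos0.0°, 0.1873·sin0.0°, -0.1273) = (0.1873, 0.0000, -0.1273)
centre 2 = (0.2231·cos120.0°, 0.2231·sin120.0°, -0.0761) = (-0.1116, 0.1932, -0.0761)
centre 3 = (0.2291·cos240.0°, 0.2291·sin240.0°, -0.0616) = (-0.1146, -0.1984, -0.0616)
eliminate P² terms by subtracting sphere 1 from 2 and 3
[-0.5977 0.3865 0.1024]·P = 0.0043;  [-0.6037 -0.3969 0.1314]·P = 0.0050
det = 0.4705;  x = -0.0078+0.1943z,  y = -0.0009+0.0355z
into |P−centre ₁|² = l²: 1.0390z² + 0.1787z + -0.0482 = 0;  Δ = 0.2321;  z = -0.3178 or 0.1458 → z<0 root = -0.3178
x = -0.0695, y = -0.0121

(-0.0695, -0.0121, -0.3178)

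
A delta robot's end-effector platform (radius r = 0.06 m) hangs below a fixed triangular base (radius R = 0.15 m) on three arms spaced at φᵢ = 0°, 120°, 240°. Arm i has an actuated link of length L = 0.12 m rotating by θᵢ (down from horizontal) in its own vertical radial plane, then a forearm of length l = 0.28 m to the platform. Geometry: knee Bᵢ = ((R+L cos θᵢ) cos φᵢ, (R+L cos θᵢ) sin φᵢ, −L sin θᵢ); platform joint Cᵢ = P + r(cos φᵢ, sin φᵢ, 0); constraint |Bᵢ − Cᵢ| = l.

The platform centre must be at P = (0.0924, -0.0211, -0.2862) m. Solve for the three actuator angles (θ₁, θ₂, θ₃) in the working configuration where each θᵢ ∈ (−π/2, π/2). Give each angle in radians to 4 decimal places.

rotate P by −φ1: (0.0924, -0.0211, -0.2862)
  e−x'=-0.0024;  (l²−L²−(e−x')²−y'²−z²)/2L = -0.0765
  γ=atan2(-0.2862,-0.0024)=-1.5792;  ψ=arccos(-0.2673)=1.8414;  θ1=γ+ψ≈0.2622
φ2=120.0° → target in arm frame (-0.0645, -0.0695)
  e−x'=0.1545;  (l²−L²−(e−x')²−y'²−z²)/2L = -0.1942
  θ2 = atan2(B,A) + arccos(C/0.3252) = 1.1347
arm 3 (φ=240.0°): x'=-0.0279, y'=0.0906
  e−x'=0.1179;  (l²−L²−(e−x')²−y'²−z²)/2L = -0.1668
  √(A²+B²)=0.3095;  θ3 = -1.1800+2.1397 ≈ 0.9597

θ₁ = 0.2622, θ₂ = 1.1347, θ₃ = 0.9597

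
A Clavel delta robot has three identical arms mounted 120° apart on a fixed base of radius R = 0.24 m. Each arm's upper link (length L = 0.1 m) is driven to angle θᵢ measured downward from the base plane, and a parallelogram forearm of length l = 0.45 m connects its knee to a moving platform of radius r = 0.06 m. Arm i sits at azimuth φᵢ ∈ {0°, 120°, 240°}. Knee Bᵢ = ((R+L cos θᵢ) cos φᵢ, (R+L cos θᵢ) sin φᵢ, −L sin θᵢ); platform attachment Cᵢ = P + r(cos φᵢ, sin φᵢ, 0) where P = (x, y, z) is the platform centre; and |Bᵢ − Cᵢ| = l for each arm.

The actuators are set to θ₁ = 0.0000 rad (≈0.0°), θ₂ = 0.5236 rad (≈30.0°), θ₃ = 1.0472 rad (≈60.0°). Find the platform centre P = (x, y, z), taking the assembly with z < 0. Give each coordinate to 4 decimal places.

(0.0841, 0.0531, -0.4016)

O1 = (0.2800·cos0.0°, 0.2800·sin0.0°, 0.0000) = (0.2800, 0.0000, 0.0000)
O2 = (0.2666·cos120.0°, 0.2666·sin120.0°, -0.0500) = (-0.1333, 0.2309, -0.0500)
O3 = (0.2300·cos240.0°, 0.2300·sin240.0°, -0.0866) = (-0.1150, -0.1992, -0.0866)
|O₂|²−|O₁|² = -0.0048;  |O₃|²−|O₁|² = -0.0180
linear system: -0.8266x+0.4618y = -0.0048−-0.1000z; -0.7900x+-0.3984y = -0.0180−-0.1732z
Cramer: x(z) = 0.0147-0.1726z;  y(z) = 0.0159-0.0925z
into |P−O₁|² = l²: 1.0383z² + 0.0886z + -0.1319 = 0;  Δ = 0.5556;  z = -0.4016 or 0.3163 → z<0 root = -0.4016
x = 0.0841, y = 0.0531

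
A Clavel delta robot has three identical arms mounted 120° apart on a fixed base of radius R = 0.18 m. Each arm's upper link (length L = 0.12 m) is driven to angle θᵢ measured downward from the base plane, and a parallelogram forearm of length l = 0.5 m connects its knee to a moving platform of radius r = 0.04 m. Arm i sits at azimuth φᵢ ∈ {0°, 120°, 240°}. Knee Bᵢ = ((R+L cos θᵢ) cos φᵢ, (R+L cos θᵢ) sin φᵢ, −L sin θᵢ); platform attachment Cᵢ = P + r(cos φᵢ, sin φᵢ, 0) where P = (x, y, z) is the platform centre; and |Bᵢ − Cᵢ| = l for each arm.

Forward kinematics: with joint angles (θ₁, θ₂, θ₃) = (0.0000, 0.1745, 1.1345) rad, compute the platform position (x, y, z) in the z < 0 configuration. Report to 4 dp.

S1 = (0.2600·cos0.0°, 0.2600·sin0.0°, 0.0000) = (0.2600, 0.0000, 0.0000)
S2 = (0.2582·cos120.0°, 0.2582·sin120.0°, -0.0208) = (-0.1291, 0.2236, -0.0208)
φ3=240.0°: virtual centre (-0.0954, -0.1652, -0.1088), radius l
subtract pairs → two planes through P
plane₁₂: -0.7782x+0.4472y+-0.0417z = -0.0005
det = 0.5749;  x = 0.0154+-0.1931z,  y = 0.0256+-0.2429z
sphere 1 gives Az²+Bz+C=0 with A=1.0963, B=0.0820, C=-0.1895;  B²−4AC=0.8378;  roots -0.4549, 0.3800;  negative root z = -0.4549
x = 0.1032, y = 0.1361

(0.1032, 0.1361, -0.4549)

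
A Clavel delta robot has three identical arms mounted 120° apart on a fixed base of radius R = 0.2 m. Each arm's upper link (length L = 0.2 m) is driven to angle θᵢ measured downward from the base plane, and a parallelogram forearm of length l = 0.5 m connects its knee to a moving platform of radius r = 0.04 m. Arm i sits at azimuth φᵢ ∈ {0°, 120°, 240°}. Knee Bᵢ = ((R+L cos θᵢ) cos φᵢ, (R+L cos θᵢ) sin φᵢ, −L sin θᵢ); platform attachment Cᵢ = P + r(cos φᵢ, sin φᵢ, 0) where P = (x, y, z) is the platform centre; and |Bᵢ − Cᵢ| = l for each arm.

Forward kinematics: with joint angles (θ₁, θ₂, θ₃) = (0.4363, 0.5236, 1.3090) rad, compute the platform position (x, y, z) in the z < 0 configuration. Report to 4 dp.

(0.1046, 0.1529, -0.4976)

centre 1 = (0.3413·cos0.0°, 0.3413·sin0.0°, -0.0845) = (0.3413, 0.0000, -0.0845)
arm 2 at φ=120.0°: (R−r)+L cos θ2 = 0.3332;  centre 2 = (-0.1666, 0.2886, -0.1000)
φ3=240.0°: virtual centre (-0.1059, -0.1834, -0.1932), radius l
eliminate P² terms by subtracting sphere 1 from 2 and 3
[-1.0157 0.5771 -0.0310]·P = -0.0026;  [-0.8943 -0.3668 -0.2173]·P = -0.0414
det = 0.8887;  x = 0.0280+-0.1539z,  y = 0.0448+-0.2172z
into |P−centre ₁|² = l²: 1.0709z² + 0.2460z + -0.1427 = 0;  Δ = 0.6718;  z = -0.4976 or 0.2678 → z<0 root = -0.4976
x = 0.1046, y = 0.1529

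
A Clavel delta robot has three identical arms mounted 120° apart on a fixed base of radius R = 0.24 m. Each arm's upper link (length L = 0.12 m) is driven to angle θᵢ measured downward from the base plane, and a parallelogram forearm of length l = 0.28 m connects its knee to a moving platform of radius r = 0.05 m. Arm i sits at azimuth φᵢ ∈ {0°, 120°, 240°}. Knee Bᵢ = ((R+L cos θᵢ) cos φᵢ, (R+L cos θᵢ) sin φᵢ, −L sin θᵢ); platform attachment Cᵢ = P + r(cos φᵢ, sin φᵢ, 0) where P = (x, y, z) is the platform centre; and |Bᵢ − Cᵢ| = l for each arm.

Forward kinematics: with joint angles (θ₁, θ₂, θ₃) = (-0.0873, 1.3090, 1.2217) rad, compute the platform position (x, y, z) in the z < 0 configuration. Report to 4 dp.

(0.0831, -0.0071, -0.1541)

arm 1 at φ=0.0°: ρ1 = 0.3095;  S1 = (0.3095, 0.0000, 0.0105)
φ2=120.0°: virtual centre (-0.1105, 0.1914, -0.1159), radius l
arm 3 at φ=240.0°: ρ3 = 0.2310;  S3 = (-0.1155, -0.2001, -0.1128)
|S₂|²−|S₁|² = -0.0336;  |S₃|²−|S₁|² = -0.0298
[-0.8401 0.3829 -0.2527]·P = -0.0336;  [-0.8501 -0.4002 -0.2464]·P = -0.0298
Cramer: x(z) = 0.0376-0.2955z;  y(z) = -0.0053+0.0118z
into |P−S₁|² = l²: 1.0874z² + 0.1396z + -0.0043 = 0;  Δ = 0.0382;  z = -0.1541 or 0.0257 → z<0 root = -0.1541
x = 0.0831, y = -0.0071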